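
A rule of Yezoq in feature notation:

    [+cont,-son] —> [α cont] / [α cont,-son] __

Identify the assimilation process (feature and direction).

progressive manner assimilation

The shared variable α links the value of [cont] on the target to that of the neighbouring obstruent. [cont] distinguishes stops from fricatives — a manner-of-articulation feature — so this is manner assimilation.
The conditioning segment sits to the left of the focus bar, meaning the trigger precedes the segment that changes — progressive assimilation.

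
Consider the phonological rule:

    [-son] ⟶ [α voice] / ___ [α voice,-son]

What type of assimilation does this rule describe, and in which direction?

The shared variable α links the value of [voice] on the target to the same value on the neighbouring segment, so voicing is the feature that assimilates.
The conditioning segment sits to the right of the focus bar, meaning the trigger follows the segment that changes — regressive assimilation.

regressive voicing assimilation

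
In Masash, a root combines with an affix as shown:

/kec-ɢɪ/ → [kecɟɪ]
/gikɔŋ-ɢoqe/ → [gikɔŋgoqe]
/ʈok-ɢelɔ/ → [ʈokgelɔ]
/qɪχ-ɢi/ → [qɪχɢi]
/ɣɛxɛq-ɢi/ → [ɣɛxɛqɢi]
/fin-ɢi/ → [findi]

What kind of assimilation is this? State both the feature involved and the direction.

progressive place assimilation

The segment that alternates is /ɢ/, which surfaces as [ɟ] when adjacent to /c/.
/ɢ/ is uvular while /c/ is palatal; the output [ɟ] is palatal, matching the trigger — so the feature that spreads is place.
Manner and voice are unchanged, so the assimilation is partial, not total.
The same holds elsewhere in the data: /ɢ/ → [g] after /ŋ/ (uvular → velar, matching velar); /ɢ/ → [g] after /k/ (uvular → velar, matching velar); /ɢ/ → [d] after /n/ (uvular → alveolar, matching alveolar) — only place changes, and always toward the preceding segment.
Nothing changes in [qɪχɢi], [ɣɛxɛqɢi]: there the adjacent consonants already agree in place (/ɢ/ and /χ/ are both uvular; /ɢ/ and /q/ are both uvular), so these forms are consistent with the same rule.
Since the segment that changes follows the conditioning segment, the assimilation is progressive.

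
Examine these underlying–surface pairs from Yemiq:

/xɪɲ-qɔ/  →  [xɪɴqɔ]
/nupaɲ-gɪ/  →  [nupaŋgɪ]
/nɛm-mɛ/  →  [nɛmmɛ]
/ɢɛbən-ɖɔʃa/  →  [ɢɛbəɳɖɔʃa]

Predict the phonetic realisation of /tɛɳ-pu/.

The data show regressive place assimilation: /ɲ/ → [ɴ] before /q/; /ɲ/ → [ŋ] before /g/; /n/ → [ɳ] before /ɖ/. In each pair only place changes, matching the following consonant, while manner and voice stay constant.
Nothing changes in [nɛmmɛ]: there the adjacent consonants already agree in place (/m/ and /m/ are both bilabial), so this form is consistent with the same rule.
/ɳ/ is a voiced retroflex nasal. The following trigger /p/ is bilabial, so /ɳ/ must become bilabial as well.
The voiced bilabial nasal is [m], so /ɳ/ → [m].

[tɛmpu]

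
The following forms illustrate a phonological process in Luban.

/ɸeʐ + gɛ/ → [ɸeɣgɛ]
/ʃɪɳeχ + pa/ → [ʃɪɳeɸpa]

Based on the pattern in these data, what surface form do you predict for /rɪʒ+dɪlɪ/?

[rɪzdɪlɪ]

The data show regressive place assimilation: /ʐ/ → [ɣ] before /g/; /χ/ → [ɸ] before /p/. In each pair only place changes, matching the following consonant, while manner and voice stay constant.
/ʒ/ is a voiced postalveolar fricative. The following trigger /d/ is alveolar, so /ʒ/ must become alveolar as well.
Changing only its place to alveolar gives [z] — the voiced alveolar fricative.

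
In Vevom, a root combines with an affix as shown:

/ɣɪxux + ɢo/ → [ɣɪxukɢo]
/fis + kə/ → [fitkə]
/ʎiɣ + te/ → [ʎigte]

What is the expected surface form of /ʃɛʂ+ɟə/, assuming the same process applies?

[ʃɛʈɟə]

The data show regressive manner assimilation: /x/ → [k] before /ɢ/; /s/ → [t] before /k/; /ɣ/ → [g] before /t/. In each pair only manner changes, matching the following consonant, while place and voice stay constant.
The rule targets /ʂ/ (voiceless retroflex fricative), which sits before the trigger /ɟ/ (stop).
The voiceless retroflex stop is [ʈ], so /ʂ/ → [ʈ].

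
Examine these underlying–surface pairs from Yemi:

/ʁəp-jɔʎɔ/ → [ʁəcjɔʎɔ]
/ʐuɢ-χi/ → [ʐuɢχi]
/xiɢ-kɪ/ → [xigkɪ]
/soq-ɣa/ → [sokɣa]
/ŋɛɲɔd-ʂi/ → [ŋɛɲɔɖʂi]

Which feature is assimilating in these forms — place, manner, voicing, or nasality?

Comparing underlying and surface forms, /p/ → [c] is the alternation; the neighbouring /j/ is constant.
/p/ is bilabial while /j/ is palatal; the output [c] is palatal, matching the trigger — so the feature that spreads is place.
Checking the remaining alternations: /ɢ/ → [g] before /k/ (uvular → velar, matching velar); /q/ → [k] before /ɣ/ (uvular → velar, matching velar); /d/ → [ɖ] before /ʂ/ (alveolar → retroflex, matching retroflex) — only place changes, and always toward the following segment.
Nothing changes in [ʐuɢχi]: there the adjacent consonants already agree in place (/ɢ/ and /χ/ are both uvular), so this form is consistent with the same rule.

place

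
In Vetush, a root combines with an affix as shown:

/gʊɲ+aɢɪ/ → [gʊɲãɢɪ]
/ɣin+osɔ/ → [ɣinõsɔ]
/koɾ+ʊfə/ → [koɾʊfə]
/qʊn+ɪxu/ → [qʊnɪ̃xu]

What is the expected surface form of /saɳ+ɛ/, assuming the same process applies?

The data show progressive nasality assimilation (vowel nasalisation): /a/ → [ã] after /ɲ/; /o/ → [õ] after /n/; /ɪ/ → [ɪ̃] after /n/ — a vowel is nasalised by an immediately preceding nasal consonant.
No change occurs in [koɾʊfə] because the vowel at the boundary is adjacent to an oral consonant, not a nasal (/ʊ/ next to /ɾ/).
/ɛ/ sits next to the nasal /ɳ/ and is therefore nasalised to [ɛ̃].

[saɳɛ̃]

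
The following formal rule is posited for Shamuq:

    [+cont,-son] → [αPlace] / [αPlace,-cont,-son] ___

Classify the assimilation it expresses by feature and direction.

The shared variable α links the value of the place features (abbreviated [Place]) on the target to the same value on the neighbouring segment, so place is the feature that assimilates.
Since the environment is written before the underscore, the trigger precedes the target; the direction is progressive.

progressive place assimilation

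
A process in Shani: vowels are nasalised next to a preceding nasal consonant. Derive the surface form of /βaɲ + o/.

[βaɲõ]

/o/ sits next to the nasal /ɲ/ and is therefore nasalised to [õ].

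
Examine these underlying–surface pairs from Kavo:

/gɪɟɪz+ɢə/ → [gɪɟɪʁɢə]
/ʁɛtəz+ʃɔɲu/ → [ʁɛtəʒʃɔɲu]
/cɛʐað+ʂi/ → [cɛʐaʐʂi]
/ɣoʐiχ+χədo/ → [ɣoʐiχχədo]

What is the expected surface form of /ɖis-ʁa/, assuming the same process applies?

The data show regressive place assimilation: /z/ → [ʁ] before /ɢ/; /z/ → [ʒ] before /ʃ/; /ð/ → [ʐ] before /ʂ/. In each pair only place changes, matching the following consonant, while manner and voice stay constant.
No alternation appears in [ɣoʐiχχədo]: there the adjacent consonants already agree in place (/χ/ and /χ/ are both uvular), so this form is consistent with the same rule.
The rule targets /s/ (voiceless alveolar fricative), which sits before the trigger /ʁ/ (uvular).
A voiceless uvular fricative is [χ], so the surface segment is [χ].

[ɖiχʁa]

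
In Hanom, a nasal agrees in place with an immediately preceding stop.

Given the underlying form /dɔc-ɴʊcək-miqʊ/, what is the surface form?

[dɔcɲʊcəkŋiqʊ]

The rule targets /ɴ/ (voiced uvular nasal), which sits after the trigger /c/ (palatal).
The voiced palatal nasal is [ɲ], so /ɴ/ → [ɲ].
The same rule applies at the second boundary: /m/ → [ŋ] next to /k/.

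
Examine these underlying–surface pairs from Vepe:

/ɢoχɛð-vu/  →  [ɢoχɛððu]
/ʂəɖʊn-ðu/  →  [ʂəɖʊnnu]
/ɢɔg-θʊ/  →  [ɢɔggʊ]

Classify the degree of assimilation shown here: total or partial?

Underlying /ð/ is realised as [n] next to /n/; /n/ itself does not change.
The output [n] is identical to the trigger /n/ — every feature (place, manner, voicing) has been copied — so this is total assimilation.
The remaining alternations confirm this: /v/ → [ð] after /ð/; /θ/ → [g] after /g/ — in each case the output is a copy of the preceding consonant.

total assimilation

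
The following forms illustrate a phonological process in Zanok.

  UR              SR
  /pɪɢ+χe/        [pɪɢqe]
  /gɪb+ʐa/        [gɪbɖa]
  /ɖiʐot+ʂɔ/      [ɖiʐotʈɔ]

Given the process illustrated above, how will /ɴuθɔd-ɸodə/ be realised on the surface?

The data show progressive manner assimilation: /χ/ → [q] after /ɢ/; /ʐ/ → [ɖ] after /b/; /ʂ/ → [ʈ] after /t/. In each pair only manner changes, matching the preceding consonant, while place and voice stay constant.
/ɸ/ is a voiceless bilabial fricative. The preceding trigger /d/ is a stop, so /ɸ/ must become a stop as well.
The voiceless bilabial stop is [p], so /ɸ/ → [p].

[ɴuθɔdpodə]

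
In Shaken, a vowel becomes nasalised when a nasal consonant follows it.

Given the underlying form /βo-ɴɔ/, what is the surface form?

/o/ sits next to the nasal /ɴ/ and is therefore nasalised to [õ].

[βõɴɔ]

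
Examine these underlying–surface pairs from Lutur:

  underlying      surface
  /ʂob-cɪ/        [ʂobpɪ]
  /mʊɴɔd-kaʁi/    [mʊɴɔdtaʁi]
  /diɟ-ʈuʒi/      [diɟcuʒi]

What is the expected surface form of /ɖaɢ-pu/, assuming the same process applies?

[ɖaɢqu]

The data show progressive place assimilation: /c/ → [p] after /b/; /k/ → [t] after /d/; /ʈ/ → [c] after /ɟ/. In each pair only place changes, matching the preceding consonant, while manner and voice stay constant.
The rule targets /p/ (voiceless bilabial stop), which sits after the trigger /ɢ/ (uvular).
Changing only its place to uvular gives [q] — the voiceless uvular stop.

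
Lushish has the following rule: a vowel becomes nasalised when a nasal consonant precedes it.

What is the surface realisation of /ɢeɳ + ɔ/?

/ɔ/ sits next to the nasal /ɳ/ and is therefore nasalised to [ɔ̃].

[ɢeɳɔ̃]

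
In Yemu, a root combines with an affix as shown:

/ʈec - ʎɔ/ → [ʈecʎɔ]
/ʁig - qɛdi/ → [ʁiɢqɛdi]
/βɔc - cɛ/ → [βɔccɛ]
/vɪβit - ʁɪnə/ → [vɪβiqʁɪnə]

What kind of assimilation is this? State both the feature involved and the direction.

regressive place assimilation

The segment that alternates is /g/, which surfaces as [ɢ] when adjacent to /q/.
/g/ is velar while /q/ is uvular; the output [ɢ] is uvular, matching the trigger — so the feature that spreads is place.
Manner and voice are unchanged, so the assimilation is partial, not total.
The other alternating form patterns the same way: /t/ → [q] before /ʁ/ (alveolar → uvular, matching uvular) — only place changes, and always toward the following segment.
Nothing changes in [ʈecʎɔ], [βɔccɛ]: there the adjacent consonants already agree in place (/c/ and /ʎ/ are both palatal; /c/ and /c/ are both palatal), so these forms are consistent with the same rule.
The trigger is the following segment, so the direction is regressive (anticipatory).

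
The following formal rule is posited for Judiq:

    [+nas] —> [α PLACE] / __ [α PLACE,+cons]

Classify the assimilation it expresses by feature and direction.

The shared variable α links the value of the place features (abbreviated [PLACE]) on the target to the same value on the neighbouring segment, so place is the feature that assimilates.
The conditioning segment sits to the right of the focus bar, meaning the trigger follows the segment that changes — regressive assimilation.

regressive place assimilation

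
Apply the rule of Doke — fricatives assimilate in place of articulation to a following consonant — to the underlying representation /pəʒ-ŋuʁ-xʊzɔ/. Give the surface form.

[pəɣŋuɣxʊzɔ]

The rule targets /ʒ/ (voiced postalveolar fricative), which sits before the trigger /ŋ/ (velar).
Changing only its place to velar gives [ɣ] — the voiced velar fricative.
At the second juncture, /ʁ/ likewise becomes [ɣ] adjacent to /x/.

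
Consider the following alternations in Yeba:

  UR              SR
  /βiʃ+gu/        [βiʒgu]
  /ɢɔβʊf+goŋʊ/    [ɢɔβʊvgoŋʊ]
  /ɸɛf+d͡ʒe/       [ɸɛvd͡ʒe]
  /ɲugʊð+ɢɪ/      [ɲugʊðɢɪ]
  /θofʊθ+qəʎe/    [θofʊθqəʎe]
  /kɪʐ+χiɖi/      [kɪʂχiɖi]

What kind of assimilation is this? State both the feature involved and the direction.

Underlying /ʃ/ is realised as [ʒ] next to /g/; /g/ itself does not change.
/ʃ/ is voiceless while /g/ is voiced; the output [ʒ] is voiced, matching the trigger — so the feature that spreads is voicing.
Place and manner are unchanged, so the assimilation is partial, not total.
The same holds elsewhere in the data: /f/ → [v] before /g/ (voiceless → voiced, matching voiced); /f/ → [v] before /d͡ʒ/ (voiceless → voiced, matching voiced); /ʐ/ → [ʂ] before /χ/ (voiced → voiceless, matching voiceless) — only voicing changes, and always toward the following segment.
No alternation appears in [ɲugʊðɢɪ], [θofʊθqəʎe]: there the adjacent consonants already agree in voicing (/ð/ and /ɢ/ are both voiced; /θ/ and /q/ are both voiceless), so these forms are consistent with the same rule.
Since the segment that changes precedes the conditioning segment, the assimilation is regressive.

regressive voicing assimilation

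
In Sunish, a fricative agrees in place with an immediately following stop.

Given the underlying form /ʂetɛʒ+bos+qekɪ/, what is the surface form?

/ʒ/ is a voiced postalveolar fricative. The following trigger /b/ is bilabial, so /ʒ/ must become bilabial as well.
The voiced bilabial fricative is [β], so /ʒ/ → [β].
At the second juncture, /s/ likewise becomes [χ] adjacent to /q/.

[ʂetɛβboχqekɪ]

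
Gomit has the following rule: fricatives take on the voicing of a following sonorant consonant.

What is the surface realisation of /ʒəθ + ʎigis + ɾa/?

The rule targets /θ/ (voiceless dental fricative), which sits before the trigger /ʎ/ (voiced).
A voiced dental fricative is [ð], so the surface segment is [ð].
At the second juncture, /s/ likewise becomes [z] adjacent to /ɾ/.

[ʒəðʎigizɾa]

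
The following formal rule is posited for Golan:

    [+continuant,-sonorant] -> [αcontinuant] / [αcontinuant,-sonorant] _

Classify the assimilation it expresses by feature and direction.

The shared variable α links the value of [continuant] on the target to that of the neighbouring obstruent. [continuant] distinguishes stops from fricatives — a manner-of-articulation feature — so this is manner assimilation.
Since the environment is written before the underscore, the trigger precedes the target; the direction is progressive.

progressive manner assimilation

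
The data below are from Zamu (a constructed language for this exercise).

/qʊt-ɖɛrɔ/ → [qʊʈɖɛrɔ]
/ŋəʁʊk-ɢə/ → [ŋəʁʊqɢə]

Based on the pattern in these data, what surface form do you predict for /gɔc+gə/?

[gɔkgə]

The data show regressive place assimilation: /t/ → [ʈ] before /ɖ/; /k/ → [q] before /ɢ/. In each pair only place changes, matching the following consonant, while manner and voice stay constant.
The rule targets /c/ (voiceless palatal stop), which sits before the trigger /g/ (velar).
The voiceless velar stop is [k], so /c/ → [k].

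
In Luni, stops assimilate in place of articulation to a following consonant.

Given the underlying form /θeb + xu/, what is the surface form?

/b/ is a voiced bilabial stop. The following trigger /x/ is velar, so /b/ must become velar as well.
A voiced velar stop is [g], so the surface segment is [g].

[θegxu]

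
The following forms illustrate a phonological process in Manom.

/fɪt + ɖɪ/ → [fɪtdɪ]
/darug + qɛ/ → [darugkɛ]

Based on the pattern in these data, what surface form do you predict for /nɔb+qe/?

The data show progressive place assimilation: /ɖ/ → [d] after /t/; /q/ → [k] after /g/. In each pair only place changes, matching the preceding consonant, while manner and voice stay constant.
/q/ is a voiceless uvular stop. The preceding trigger /b/ is bilabial, so /q/ must become bilabial as well.
Changing only its place to bilabial gives [p] — the voiceless bilabial stop.

[nɔbpe]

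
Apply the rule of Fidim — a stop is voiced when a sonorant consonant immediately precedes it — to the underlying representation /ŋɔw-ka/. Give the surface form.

[ŋɔwga]

/k/ is a voiceless velar stop. The preceding trigger /w/ is voiced, so /k/ must become voiced as well.
The voiced velar stop is [g], so /k/ → [g].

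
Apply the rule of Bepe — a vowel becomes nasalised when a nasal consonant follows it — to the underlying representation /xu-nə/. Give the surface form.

/u/ sits next to the nasal /n/ and is therefore nasalised to [ũ].

[xũnə]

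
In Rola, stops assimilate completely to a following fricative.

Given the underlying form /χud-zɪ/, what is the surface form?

[χuzzɪ]

/d/ is the segment targeted by the rule; it sits immediately before /z/, so it assimilates completely and surfaces as [z].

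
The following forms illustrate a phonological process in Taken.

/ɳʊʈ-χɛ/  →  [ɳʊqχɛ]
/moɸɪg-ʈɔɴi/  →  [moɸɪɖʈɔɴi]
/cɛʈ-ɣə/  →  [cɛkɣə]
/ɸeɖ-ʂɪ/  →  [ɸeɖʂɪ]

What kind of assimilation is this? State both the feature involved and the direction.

The segment that alternates is /ʈ/, which surfaces as [q] when adjacent to /χ/.
The change retroflex → uvular matches the place of the following /χ/, identifying this as place assimilation.
Manner and voice are unchanged, so the assimilation is partial, not total.
The other alternating forms pattern the same way: /g/ → [ɖ] before /ʈ/ (velar → retroflex, matching retroflex); /ʈ/ → [k] before /ɣ/ (retroflex → velar, matching velar) — only place changes, and always toward the following segment.
Nothing changes in [ɸeɖʂɪ]: there the adjacent consonants already agree in place (/ɖ/ and /ʂ/ are both retroflex), so this form is consistent with the same rule.
Since the segment that changes precedes the conditioning segment, the assimilation is regressive.

regressive place assimilation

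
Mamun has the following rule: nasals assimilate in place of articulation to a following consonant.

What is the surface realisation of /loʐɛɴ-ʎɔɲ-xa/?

/ɴ/ is a voiced uvular nasal. The following trigger /ʎ/ is palatal, so /ɴ/ must become palatal as well.
The voiced palatal nasal is [ɲ], so /ɴ/ → [ɲ].
The same rule applies at the second boundary: /ɲ/ → [ŋ] next to /x/.

[loʐɛɲʎɔŋxa]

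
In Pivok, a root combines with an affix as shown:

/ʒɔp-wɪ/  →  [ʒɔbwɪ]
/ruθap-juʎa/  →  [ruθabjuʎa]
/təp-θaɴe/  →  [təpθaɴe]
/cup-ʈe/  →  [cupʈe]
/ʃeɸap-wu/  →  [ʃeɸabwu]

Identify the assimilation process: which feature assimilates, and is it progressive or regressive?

regressive voicing assimilation

Comparing underlying and surface forms, /p/ → [b] is the alternation; the neighbouring /w/ is constant.
The change voiceless → voiced matches the voicing of the following /w/, identifying this as voicing assimilation.
Place and manner are unchanged, so the assimilation is partial, not total.
Checking the remaining alternation: /p/ → [b] before /j/ (voiceless → voiced, matching voiced) — only voicing changes, and always toward the following segment.
Nothing changes in [təpθaɴe], [cupʈe]: there the adjacent consonants already agree in voicing (/p/ and /θ/ are both voiceless; /p/ and /ʈ/ are both voiceless), so these forms are consistent with the same rule.
The trigger is the following segment, so the direction is regressive (anticipatory).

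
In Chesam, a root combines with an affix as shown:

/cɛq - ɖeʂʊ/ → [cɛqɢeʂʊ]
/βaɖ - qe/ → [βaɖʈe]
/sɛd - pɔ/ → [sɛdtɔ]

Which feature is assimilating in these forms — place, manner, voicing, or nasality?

place

Comparing underlying and surface forms, /ɖ/ → [ɢ] is the alternation; the neighbouring /q/ is constant.
The change retroflex → uvular matches the place of the preceding /q/, identifying this as place assimilation.
The other alternating forms pattern the same way: /q/ → [ʈ] after /ɖ/ (uvular → retroflex, matching retroflex); /p/ → [t] after /d/ (bilabial → alveolar, matching alveolar) — only place changes, and always toward the preceding segment.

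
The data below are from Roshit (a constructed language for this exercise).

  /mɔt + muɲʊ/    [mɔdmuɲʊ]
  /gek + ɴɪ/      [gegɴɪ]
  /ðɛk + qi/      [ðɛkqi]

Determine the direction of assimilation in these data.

The segment that alternates is /t/, which surfaces as [d] when adjacent to /m/.
/t/ is voiceless while /m/ is voiced; the output [d] is voiced, matching the trigger — so the feature that spreads is voicing.
The other alternating form patterns the same way: /k/ → [g] before /ɴ/ (voiceless → voiced, matching voiced) — only voicing changes, and always toward the following segment.
No alternation appears in [ðɛkqi]: there the adjacent consonants already agree in voicing (/k/ and /q/ are both voiceless), so this form is consistent with the same rule.
Since the segment that changes precedes the conditioning segment, the assimilation is regressive.

regressive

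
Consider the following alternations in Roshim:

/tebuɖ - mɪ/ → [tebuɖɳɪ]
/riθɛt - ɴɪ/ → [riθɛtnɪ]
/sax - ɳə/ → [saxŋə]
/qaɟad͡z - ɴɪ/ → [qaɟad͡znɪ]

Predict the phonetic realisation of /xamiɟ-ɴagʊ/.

The data show progressive place assimilation: /m/ → [ɳ] after /ɖ/; /ɴ/ → [n] after /t/; /ɳ/ → [ŋ] after /x/; /ɴ/ → [n] after /d͡z/. In each pair only place changes, matching the preceding consonant, while manner and voice stay constant.
The rule targets /ɴ/ (voiced uvular nasal), which sits after the trigger /ɟ/ (palatal).
The voiced palatal nasal is [ɲ], so /ɴ/ → [ɲ].

[xamiɟɲagʊ]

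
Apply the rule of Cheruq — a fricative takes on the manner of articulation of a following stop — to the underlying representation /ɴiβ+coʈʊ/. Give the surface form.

/β/ is a voiced bilabial fricative. The following trigger /c/ is a stop, so /β/ must become a stop as well.
The voiced bilabial stop is [b], so /β/ → [b].

[ɴibcoʈʊ]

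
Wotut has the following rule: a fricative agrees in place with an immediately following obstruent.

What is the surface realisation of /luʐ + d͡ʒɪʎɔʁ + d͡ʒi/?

The rule targets /ʐ/ (voiced retroflex fricative), which sits before the trigger /d͡ʒ/ (postalveolar).
The voiced postalveolar fricative is [ʒ], so /ʐ/ → [ʒ].
At the second juncture, /ʁ/ likewise becomes [ʒ] adjacent to /d͡ʒ/.

[luʒd͡ʒɪʎɔʒd͡ʒi]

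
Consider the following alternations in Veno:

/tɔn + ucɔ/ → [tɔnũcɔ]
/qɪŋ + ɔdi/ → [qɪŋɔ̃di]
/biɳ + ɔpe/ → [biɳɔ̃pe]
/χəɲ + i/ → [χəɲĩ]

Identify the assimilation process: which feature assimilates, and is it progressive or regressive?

progressive nasality assimilation (vowel nasalisation)

The vowel /u/ surfaces as nasalised [ũ] next to the preceding nasal /n/ — it has acquired the [+nasal] feature of its neighbour.
Likewise in the remaining data: /ɔ/ → [ɔ̃] after /ŋ/; /ɔ/ → [ɔ̃] after /ɳ/; /i/ → [ĩ] after /ɲ/ — each time a vowel is nasalised next to a preceding nasal.
Because the conditioning nasal is to the left of the vowel that changes, the process is progressive (perseverative).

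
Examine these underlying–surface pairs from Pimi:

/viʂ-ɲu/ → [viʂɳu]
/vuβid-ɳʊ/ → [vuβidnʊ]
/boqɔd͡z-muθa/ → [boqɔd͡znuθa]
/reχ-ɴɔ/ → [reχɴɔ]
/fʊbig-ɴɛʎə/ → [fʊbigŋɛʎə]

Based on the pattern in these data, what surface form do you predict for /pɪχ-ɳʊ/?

The data show progressive place assimilation: /ɲ/ → [ɳ] after /ʂ/; /ɳ/ → [n] after /d/; /m/ → [n] after /d͡z/; /ɴ/ → [ŋ] after /g/. In each pair only place changes, matching the preceding consonant, while manner and voice stay constant.
No alternation appears in [reχɴɔ]: there the adjacent consonants already agree in place (/ɴ/ and /χ/ are both uvular), so this form is consistent with the same rule.
The rule targets /ɳ/ (voiced retroflex nasal), which sits after the trigger /χ/ (uvular).
Changing only its place to uvular gives [ɴ] — the voiced uvular nasal.

[pɪχɴʊ]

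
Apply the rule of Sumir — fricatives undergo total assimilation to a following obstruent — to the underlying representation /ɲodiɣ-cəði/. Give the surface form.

[ɲodiccəði]

/ɣ/ is the segment targeted by the rule; it sits immediately before /c/, so it assimilates completely and surfaces as [c].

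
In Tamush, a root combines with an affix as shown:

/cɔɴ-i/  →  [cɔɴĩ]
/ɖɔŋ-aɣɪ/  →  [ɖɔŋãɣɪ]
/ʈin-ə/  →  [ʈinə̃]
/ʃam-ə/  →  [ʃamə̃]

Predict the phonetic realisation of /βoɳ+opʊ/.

The data show progressive nasality assimilation (vowel nasalisation): /i/ → [ĩ] after /ɴ/; /a/ → [ã] after /ŋ/; /ə/ → [ə̃] after /n/; /ə/ → [ə̃] after /m/ — a vowel is nasalised by an immediately preceding nasal consonant.
/o/ sits next to the nasal /ɳ/ and is therefore nasalised to [õ].

[βoɳõpʊ]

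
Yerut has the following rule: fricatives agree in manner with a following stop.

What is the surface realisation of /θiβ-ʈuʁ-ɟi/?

[θibʈuɢɟi]

/β/ is a voiced bilabial fricative. The following trigger /ʈ/ is a stop, so /β/ must become a stop as well.
The voiced bilabial stop is [b], so /β/ → [b].
The same rule applies at the second boundary: /ʁ/ → [ɢ] next to /ɟ/.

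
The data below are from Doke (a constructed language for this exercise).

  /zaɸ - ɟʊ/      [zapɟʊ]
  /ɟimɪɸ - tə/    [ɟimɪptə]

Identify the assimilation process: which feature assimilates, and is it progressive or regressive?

Underlying /ɸ/ is realised as [p] next to /ɟ/; /ɟ/ itself does not change.
The change fricative → stop matches the manner of the following /ɟ/, identifying this as manner assimilation.
Place and voice are unchanged, so the assimilation is partial, not total.
The same holds elsewhere in the data: /ɸ/ → [p] before /t/ (fricative → stop, matching a stop) — only manner changes, and always toward the following segment.
Since the segment that changes precedes the conditioning segment, the assimilation is regressive.

regressive manner assimilation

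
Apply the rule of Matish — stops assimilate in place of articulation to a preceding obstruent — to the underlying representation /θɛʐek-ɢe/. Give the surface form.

[θɛʐekge]

The rule targets /ɢ/ (voiced uvular stop), which sits after the trigger /k/ (velar).
Changing only its place to velar gives [g] — the voiced velar stop.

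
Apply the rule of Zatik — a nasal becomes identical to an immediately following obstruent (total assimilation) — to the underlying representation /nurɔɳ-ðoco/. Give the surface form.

[nurɔððoco]

/ɳ/ is the segment targeted by the rule; it sits immediately before /ð/, so it assimilates completely and surfaces as [ð].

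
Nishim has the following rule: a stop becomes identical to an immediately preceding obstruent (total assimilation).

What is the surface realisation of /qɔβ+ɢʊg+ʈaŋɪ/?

[qɔββʊggaŋɪ]

/ɢ/ is the segment targeted by the rule; it sits immediately after /β/, so it assimilates completely and surfaces as [β].
At the second juncture, /ʈ/ likewise becomes [g] adjacent to /g/.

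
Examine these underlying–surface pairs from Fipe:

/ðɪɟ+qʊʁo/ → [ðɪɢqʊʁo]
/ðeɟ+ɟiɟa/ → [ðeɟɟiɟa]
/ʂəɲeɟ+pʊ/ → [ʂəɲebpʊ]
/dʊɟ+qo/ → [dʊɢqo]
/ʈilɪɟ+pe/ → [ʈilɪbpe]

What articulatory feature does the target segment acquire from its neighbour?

Underlying /ɟ/ is realised as [ɢ] next to /q/; /q/ itself does not change.
/ɟ/ is palatal while /q/ is uvular; the output [ɢ] is uvular, matching the trigger — so the feature that spreads is place.
The other alternating form patterns the same way: /ɟ/ → [b] before /p/ (palatal → bilabial, matching bilabial) — only place changes, and always toward the following segment.
Nothing changes in [ðeɟɟiɟa]: there the adjacent consonants already agree in place (/ɟ/ and /ɟ/ are both palatal), so this form is consistent with the same rule.

place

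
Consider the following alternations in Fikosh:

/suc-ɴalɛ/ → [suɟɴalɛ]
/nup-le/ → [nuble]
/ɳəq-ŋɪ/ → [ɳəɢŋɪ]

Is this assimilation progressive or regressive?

regressive

The segment that alternates is /c/, which surfaces as [ɟ] when adjacent to /ɴ/.
The change voiceless → voiced matches the voicing of the following /ɴ/, identifying this as voicing assimilation.
The same holds elsewhere in the data: /p/ → [b] before /l/ (voiceless → voiced, matching voiced); /q/ → [ɢ] before /ŋ/ (voiceless → voiced, matching voiced) — only voicing changes, and always toward the following segment.
The trigger is the following segment, so the direction is regressive (anticipatory).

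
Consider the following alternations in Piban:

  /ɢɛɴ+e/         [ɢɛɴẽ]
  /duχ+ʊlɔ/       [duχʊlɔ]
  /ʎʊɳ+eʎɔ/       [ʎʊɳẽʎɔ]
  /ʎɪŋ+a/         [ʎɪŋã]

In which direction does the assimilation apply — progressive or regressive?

The vowel /e/ surfaces as nasalised [ẽ] next to the preceding nasal /ɴ/ — it has acquired the [+nasal] feature of its neighbour.
Likewise in the remaining data: /e/ → [ẽ] after /ɳ/; /a/ → [ã] after /ŋ/ — each time a vowel is nasalised next to a preceding nasal.
No change occurs in [duχʊlɔ] because the vowel at the boundary is adjacent to an oral consonant, not a nasal (/ʊ/ next to /χ/).
Because the conditioning nasal is to the left of the vowel that changes, the process is progressive (perseverative).

progressive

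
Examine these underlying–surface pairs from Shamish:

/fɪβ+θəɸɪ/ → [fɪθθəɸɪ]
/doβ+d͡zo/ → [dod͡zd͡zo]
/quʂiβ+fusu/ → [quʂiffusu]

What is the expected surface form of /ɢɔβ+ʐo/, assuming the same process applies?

The data show regressive total assimilation (/β/ → [θ] before /θ/; /β/ → [d͡z] before /d͡z/; /β/ → [f] before /f/): in every case the target segment becomes identical to its following neighbour, copying more than a single feature.
/β/ is the segment targeted by the rule; it sits immediately before /ʐ/, so it assimilates completely and surfaces as [ʐ].

[ɢɔʐʐo]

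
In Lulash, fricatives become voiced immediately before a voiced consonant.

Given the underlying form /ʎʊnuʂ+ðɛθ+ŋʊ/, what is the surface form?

The rule targets /ʂ/ (voiceless retroflex fricative), which sits before the trigger /ð/ (voiced).
A voiced retroflex fricative is [ʐ], so the surface segment is [ʐ].
The same rule applies at the second boundary: /θ/ → [ð] next to /ŋ/.

[ʎʊnuʐðɛðŋʊ]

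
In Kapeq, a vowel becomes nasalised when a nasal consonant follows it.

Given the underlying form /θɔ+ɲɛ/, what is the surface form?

The vowel /ɔ/ is adjacent to the following nasal /ɲ/, so it acquires [+nasal] and surfaces as [ɔ̃].

[θɔ̃ɲɛ]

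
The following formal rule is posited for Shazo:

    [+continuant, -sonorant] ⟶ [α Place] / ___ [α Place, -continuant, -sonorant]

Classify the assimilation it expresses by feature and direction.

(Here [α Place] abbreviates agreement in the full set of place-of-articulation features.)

regressive place assimilation

The shared variable α links the value of the place features (abbreviated [Place]) on the target to the same value on the neighbouring segment, so place is the feature that assimilates.
Since the environment is written after the underscore, the trigger follows the target; the direction is regressive.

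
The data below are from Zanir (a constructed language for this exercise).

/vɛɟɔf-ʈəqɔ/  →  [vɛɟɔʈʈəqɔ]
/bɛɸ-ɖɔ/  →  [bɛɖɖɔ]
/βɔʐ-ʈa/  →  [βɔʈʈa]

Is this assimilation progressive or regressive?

The segment that alternates is /f/, which surfaces as [ʈ] when adjacent to /ʈ/.
The output [ʈ] is identical to the trigger /ʈ/ — every feature (place, manner, voicing) has been copied — so this is total assimilation.
The remaining alternations confirm this: /ɸ/ → [ɖ] before /ɖ/; /ʐ/ → [ʈ] before /ʈ/ — in each case the output is a copy of the following consonant.
Since the segment that changes precedes the conditioning segment, the assimilation is regressive.

regressive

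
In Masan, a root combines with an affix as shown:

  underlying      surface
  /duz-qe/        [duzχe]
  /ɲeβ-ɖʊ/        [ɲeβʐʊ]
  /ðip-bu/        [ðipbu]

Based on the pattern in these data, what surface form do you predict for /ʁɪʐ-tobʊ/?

[ʁɪʐsobʊ]

The data show progressive manner assimilation: /q/ → [χ] after /z/; /ɖ/ → [ʐ] after /β/. In each pair only manner changes, matching the preceding consonant, while place and voice stay constant.
Nothing changes in [ðipbu]: there the adjacent consonants already agree in manner (/b/ and /p/ are both stops), so this form is consistent with the same rule.
The rule targets /t/ (voiceless alveolar stop), which sits after the trigger /ʐ/ (fricative).
A voiceless alveolar fricative is [s], so the surface segment is [s].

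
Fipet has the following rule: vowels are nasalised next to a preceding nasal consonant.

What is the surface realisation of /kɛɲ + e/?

[kɛɲẽ]

/e/ sits next to the nasal /ɲ/ and is therefore nasalised to [ẽ].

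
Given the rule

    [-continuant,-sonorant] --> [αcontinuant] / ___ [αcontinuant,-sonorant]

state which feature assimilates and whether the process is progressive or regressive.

The shared variable α links the value of [continuant] on the target to that of the neighbouring obstruent. [continuant] distinguishes stops from fricatives — a manner-of-articulation feature — so this is manner assimilation.
Since the environment is written after the underscore, the trigger follows the target; the direction is regressive.

regressive manner assimilation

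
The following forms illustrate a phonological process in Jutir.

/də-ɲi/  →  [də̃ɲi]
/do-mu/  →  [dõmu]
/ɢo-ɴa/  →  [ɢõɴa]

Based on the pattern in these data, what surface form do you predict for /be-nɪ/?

[bẽnɪ]

The data show regressive nasality assimilation (vowel nasalisation): /ə/ → [ə̃] before /ɲ/; /o/ → [õ] before /m/; /o/ → [õ] before /ɴ/ — a vowel is nasalised by an immediately following nasal consonant.
/e/ sits next to the nasal /n/ and is therefore nasalised to [ẽ].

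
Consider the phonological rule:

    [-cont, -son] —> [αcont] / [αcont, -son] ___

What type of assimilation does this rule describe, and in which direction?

progressive manner assimilation

The shared variable α links the value of [cont] on the target to that of the neighbouring obstruent. [cont] distinguishes stops from fricatives — a manner-of-articulation feature — so this is manner assimilation.
The conditioning segment sits to the left of the focus bar, meaning the trigger precedes the segment that changes — progressive assimilation.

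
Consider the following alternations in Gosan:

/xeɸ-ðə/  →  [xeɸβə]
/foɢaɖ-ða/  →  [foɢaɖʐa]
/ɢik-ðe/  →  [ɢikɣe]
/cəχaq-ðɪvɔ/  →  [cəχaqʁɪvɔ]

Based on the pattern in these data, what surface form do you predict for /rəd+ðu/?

The data show progressive place assimilation: /ð/ → [β] after /ɸ/; /ð/ → [ʐ] after /ɖ/; /ð/ → [ɣ] after /k/; /ð/ → [ʁ] after /q/. In each pair only place changes, matching the preceding consonant, while manner and voice stay constant.
/ð/ is a voiced dental fricative. The preceding trigger /d/ is alveolar, so /ð/ must become alveolar as well.
The voiced alveolar fricative is [z], so /ð/ → [z].

[rədzu]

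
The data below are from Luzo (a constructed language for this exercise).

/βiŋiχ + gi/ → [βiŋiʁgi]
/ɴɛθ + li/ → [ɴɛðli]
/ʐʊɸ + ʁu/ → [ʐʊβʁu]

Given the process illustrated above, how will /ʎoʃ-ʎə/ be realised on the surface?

[ʎoʒʎə]

The data show regressive voicing assimilation: /χ/ → [ʁ] before /g/; /θ/ → [ð] before /l/; /ɸ/ → [β] before /ʁ/. In each pair only voicing changes, matching the following consonant, while place and manner stay constant.
/ʃ/ is a voiceless postalveolar fricative. The following trigger /ʎ/ is voiced, so /ʃ/ must become voiced as well.
The voiced postalveolar fricative is [ʒ], so /ʃ/ → [ʒ].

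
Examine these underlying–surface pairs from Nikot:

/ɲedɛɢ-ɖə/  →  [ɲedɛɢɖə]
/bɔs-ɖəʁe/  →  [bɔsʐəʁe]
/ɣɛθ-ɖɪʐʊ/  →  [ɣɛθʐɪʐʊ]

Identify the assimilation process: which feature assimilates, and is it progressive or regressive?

progressive manner assimilation

Comparing underlying and surface forms, /ɖ/ → [ʐ] is the alternation; the neighbouring /s/ is constant.
/ɖ/ is a stop while /s/ is a fricative; the output [ʐ] is a fricative, matching the trigger — so the feature that spreads is manner.
Place and voice are unchanged, so the assimilation is partial, not total.
The same holds elsewhere in the data: /ɖ/ → [ʐ] after /θ/ (stop → fricative, matching a fricative) — only manner changes, and always toward the preceding segment.
No alternation appears in [ɲedɛɢɖə]: there the adjacent consonants already agree in manner (/ɖ/ and /ɢ/ are both stops), so this form is consistent with the same rule.
Since the segment that changes follows the conditioning segment, the assimilation is progressive.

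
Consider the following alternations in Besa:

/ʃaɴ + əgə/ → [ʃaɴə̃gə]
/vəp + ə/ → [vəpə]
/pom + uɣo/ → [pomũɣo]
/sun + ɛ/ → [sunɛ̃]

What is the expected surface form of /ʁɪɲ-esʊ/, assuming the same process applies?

The data show progressive nasality assimilation (vowel nasalisation): /ə/ → [ə̃] after /ɴ/; /u/ → [ũ] after /m/; /ɛ/ → [ɛ̃] after /n/ — a vowel is nasalised by an immediately preceding nasal consonant.
No change occurs in [vəpə] because the vowel at the boundary is adjacent to an oral consonant, not a nasal (/ə/ next to /p/).
/e/ sits next to the nasal /ɲ/ and is therefore nasalised to [ẽ].

[ʁɪɲẽsʊ]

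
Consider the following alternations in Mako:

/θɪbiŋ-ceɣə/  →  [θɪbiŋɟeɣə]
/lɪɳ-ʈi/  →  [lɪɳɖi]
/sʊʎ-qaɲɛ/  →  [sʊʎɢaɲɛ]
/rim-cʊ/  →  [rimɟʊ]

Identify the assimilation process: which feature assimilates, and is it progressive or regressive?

progressive voicing assimilation

Underlying /c/ is realised as [ɟ] next to /ŋ/; /ŋ/ itself does not change.
/c/ is voiceless while /ŋ/ is voiced; the output [ɟ] is voiced, matching the trigger — so the feature that spreads is voicing.
Place and manner are unchanged, so the assimilation is partial, not total.
Checking the remaining alternations: /ʈ/ → [ɖ] after /ɳ/ (voiceless → voiced, matching voiced); /q/ → [ɢ] after /ʎ/ (voiceless → voiced, matching voiced); /c/ → [ɟ] after /m/ (voiceless → voiced, matching voiced) — only voicing changes, and always toward the preceding segment.
The trigger is the preceding segment, so the direction is progressive (perseverative).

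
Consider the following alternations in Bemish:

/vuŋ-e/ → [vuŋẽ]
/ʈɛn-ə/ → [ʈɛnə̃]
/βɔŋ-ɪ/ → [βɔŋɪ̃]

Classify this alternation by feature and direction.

The vowel /e/ surfaces as nasalised [ẽ] next to the preceding nasal /ŋ/ — it has acquired the [+nasal] feature of its neighbour.
Likewise in the remaining data: /ə/ → [ə̃] after /n/; /ɪ/ → [ɪ̃] after /ŋ/ — each time a vowel is nasalised next to a preceding nasal.
Because the conditioning nasal is to the left of the vowel that changes, the process is progressive (perseverative).

progressive nasality assimilation (vowel nasalisation)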